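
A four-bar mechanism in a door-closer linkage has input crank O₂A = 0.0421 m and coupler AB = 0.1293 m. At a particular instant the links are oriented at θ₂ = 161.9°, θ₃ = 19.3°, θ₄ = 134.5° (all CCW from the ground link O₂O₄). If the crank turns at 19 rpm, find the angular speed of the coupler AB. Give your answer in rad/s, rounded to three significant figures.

0.329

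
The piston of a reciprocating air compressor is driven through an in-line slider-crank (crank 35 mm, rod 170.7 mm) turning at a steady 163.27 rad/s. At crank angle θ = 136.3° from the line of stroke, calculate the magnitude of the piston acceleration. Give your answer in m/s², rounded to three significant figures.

ω = 163.3 rad/s
x(θ) = r cosθ + √(L² − r² sin²θ); with ω constant, a = ω²·d²x/dθ².
d²x/dθ² = −r cosθ − r²(cos2θ)/√u − r⁴ sin²2θ/(4u^{3/2}),  u = L² − r² sin²θ = 0.0285538 m².
Substituting r = 0.035 m, L = 0.1707 m, θ = 136.3°: d²x/dθ² = +0.024897 m.
a = ω²·d²x/dθ² = (163.3)²·(+0.024897) = +663.69 m/s²;  |a| = 663.69 m/s².

664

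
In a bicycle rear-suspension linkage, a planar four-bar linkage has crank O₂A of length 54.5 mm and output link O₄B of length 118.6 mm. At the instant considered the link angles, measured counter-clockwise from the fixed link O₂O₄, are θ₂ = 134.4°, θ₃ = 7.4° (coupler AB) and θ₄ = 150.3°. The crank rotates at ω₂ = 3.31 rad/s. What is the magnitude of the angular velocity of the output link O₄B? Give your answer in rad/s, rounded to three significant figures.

ω₂ = 3.31 rad/s
Differentiating the loop-closure r₂e^{iθ₂}+r₃e^{iθ₃}=r₁+r₄e^{iθ₄} gives r₂ω₂e^{iθ₂}+r₃ω₃e^{iθ₃}=r₄ω₄e^{iθ₄}.
Eliminating the other unknown: ω₄ = r₂ω₂ sin(θ₂−θ₃) / [r₄ sin(θ₄−θ₃)].
Numerator sine = +0.79864; denominator sine = +0.60321.
Result = 0.0545·3.31·(+0.79864) / (0.1186·(+0.60321)) = +2.0138 rad/s; magnitude 2.0138 rad/s.

2.01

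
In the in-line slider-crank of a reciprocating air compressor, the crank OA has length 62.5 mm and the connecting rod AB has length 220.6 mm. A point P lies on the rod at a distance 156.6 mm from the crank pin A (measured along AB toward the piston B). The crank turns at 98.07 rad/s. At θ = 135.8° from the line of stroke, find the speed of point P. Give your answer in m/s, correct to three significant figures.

ω = 98.07 rad/s.  Crank-pin speed |V_A| = rω = 6.1294 m/s, perpendicular to OA.
Rod angle: sinφ = −(r/L) sinθ ⇒ φ = -11.392°; ω_rod = −rω cosθ/√(L²−r²sin²θ) = +20.32 rad/s.
V_P = V_A + ω_rod × AP, with AP = 0.1566 m along the rod.
Components: V_Px = −rω sinθ − a·ω_rod·sinφ = -3.6447 m/s;  V_Py = rω cosθ + a·ω_rod·cosφ = -1.2748 m/s.
|V_P| = √(V_Px² + V_Py²) = 3.8612 m/s.

3.86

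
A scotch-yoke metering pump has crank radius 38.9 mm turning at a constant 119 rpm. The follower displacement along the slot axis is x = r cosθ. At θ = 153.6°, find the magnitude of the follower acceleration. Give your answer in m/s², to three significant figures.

5.41

ω = 12.46 rad/s (from 119 rpm).
x = r cosθ ⇒ ẍ = −rω² cosθ (ω constant).
|a| = rω²|cosθ| = 0.0389·(12.46)²·|cos 153.6°| = 5.4109 m/s².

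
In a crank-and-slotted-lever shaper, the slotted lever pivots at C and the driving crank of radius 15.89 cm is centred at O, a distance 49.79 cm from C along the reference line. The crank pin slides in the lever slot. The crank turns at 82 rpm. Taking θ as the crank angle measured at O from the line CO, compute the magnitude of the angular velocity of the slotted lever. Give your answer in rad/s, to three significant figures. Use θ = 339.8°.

2.03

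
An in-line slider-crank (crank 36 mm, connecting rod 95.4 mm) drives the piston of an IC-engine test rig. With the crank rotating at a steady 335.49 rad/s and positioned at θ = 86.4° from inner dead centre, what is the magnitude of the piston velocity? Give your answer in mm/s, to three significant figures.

ω = 335.5 rad/s
For an in-line slider-crank, x = r cosθ + √(L² − r² sin²θ), so v = −rω sinθ·[1 + r cosθ/√(L² − r² sin²θ)].
With r = 0.036 m, L = 0.0954 m, θ = 86.4°: √(L² − r² sin²θ) = 0.088376 m.
v = −0.036·335.5·0.99803·[1 + 0.036·0.06279/0.088376] = -12.362 m/s.
|v| = 12.362 m/s = 12362 mm/s.

12400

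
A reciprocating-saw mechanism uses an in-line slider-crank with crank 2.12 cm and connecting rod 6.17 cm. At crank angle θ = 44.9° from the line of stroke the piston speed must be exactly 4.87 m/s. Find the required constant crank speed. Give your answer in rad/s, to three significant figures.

260

For an in-line slider-crank, |v_piston| = rω|sinθ|·[1 + r cosθ/√(L² − r² sin²θ)].
With r = 0.0212 m, L = 0.0617 m, θ = 44.9°: the bracketed kinematic factor |dx/dθ| = 0.018719 m.
ω = v/|dx/dθ| = 4.87/0.018719 = 260.17 rad/s.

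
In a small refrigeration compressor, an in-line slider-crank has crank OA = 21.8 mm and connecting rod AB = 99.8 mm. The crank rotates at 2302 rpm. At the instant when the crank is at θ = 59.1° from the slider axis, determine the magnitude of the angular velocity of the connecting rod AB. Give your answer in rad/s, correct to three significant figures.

27.5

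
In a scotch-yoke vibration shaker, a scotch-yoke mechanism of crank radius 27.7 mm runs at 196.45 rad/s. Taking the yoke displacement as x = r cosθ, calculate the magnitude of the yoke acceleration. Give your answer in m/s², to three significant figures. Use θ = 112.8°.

414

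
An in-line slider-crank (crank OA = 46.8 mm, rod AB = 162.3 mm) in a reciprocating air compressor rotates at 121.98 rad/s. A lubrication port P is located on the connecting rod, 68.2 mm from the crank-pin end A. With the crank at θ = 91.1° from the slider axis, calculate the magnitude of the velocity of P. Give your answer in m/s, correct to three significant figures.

ω = 122 rad/s.  Crank-pin speed |V_A| = rω = 5.7087 m/s, perpendicular to OA.
Rod angle: sinφ = −(r/L) sinθ ⇒ φ = -16.756°; ω_rod = −rω cosθ/√(L²−r²sin²θ) = +0.70518 rad/s.
V_P = V_A + ω_rod × AP, with AP = 0.0682 m along the rod.
Components: V_Px = −rω sinθ − a·ω_rod·sinφ = -5.6937 m/s;  V_Py = rω cosθ + a·ω_rod·cosφ = -0.06354 m/s.
|V_P| = √(V_Px² + V_Py²) = 5.6941 m/s.

5.69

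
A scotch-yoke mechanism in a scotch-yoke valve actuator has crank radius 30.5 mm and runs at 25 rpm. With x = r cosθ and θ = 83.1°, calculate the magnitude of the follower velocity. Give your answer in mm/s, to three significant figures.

79.3

ω = 2.618 rad/s (from 25 rpm).
x = r cosθ ⇒ ẋ = −rω sinθ.
|v| = rω|sinθ| = 0.0305·2.618·|sin 83.1°| = 0.07927 m/s = 79.27 mm/s.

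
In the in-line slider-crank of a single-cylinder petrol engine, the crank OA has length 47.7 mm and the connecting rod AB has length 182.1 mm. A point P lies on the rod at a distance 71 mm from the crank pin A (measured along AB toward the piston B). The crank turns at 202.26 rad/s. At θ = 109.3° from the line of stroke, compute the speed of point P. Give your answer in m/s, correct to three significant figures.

ω = 202.3 rad/s.  Crank-pin speed |V_A| = rω = 9.6478 m/s, perpendicular to OA.
Rod angle: sinφ = −(r/L) sinθ ⇒ φ = -14.313°; ω_rod = −rω cosθ/√(L²−r²sin²θ) = +18.072 rad/s.
V_P = V_A + ω_rod × AP, with AP = 0.071 m along the rod.
Components: V_Px = −rω sinθ − a·ω_rod·sinφ = -8.7884 m/s;  V_Py = rω cosθ + a·ω_rod·cosφ = -1.9455 m/s.
|V_P| = √(V_Px² + V_Py²) = 9.0011 m/s.

9.00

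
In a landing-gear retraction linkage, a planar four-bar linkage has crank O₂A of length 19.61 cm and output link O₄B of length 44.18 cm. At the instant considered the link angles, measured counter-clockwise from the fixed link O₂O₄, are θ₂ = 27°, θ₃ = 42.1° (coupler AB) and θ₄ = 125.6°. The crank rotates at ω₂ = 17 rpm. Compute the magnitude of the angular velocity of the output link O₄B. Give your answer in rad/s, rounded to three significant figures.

ω₂ = 1.78 rad/s (from 17 rpm).
Differentiating the loop-closure r₂e^{iθ₂}+r₃e^{iθ₃}=r₁+r₄e^{iθ₄} gives r₂ω₂e^{iθ₂}+r₃ω₃e^{iθ₃}=r₄ω₄e^{iθ₄}.
Eliminating the other unknown: ω₄ = r₂ω₂ sin(θ₂−θ₃) / [r₄ sin(θ₄−θ₃)].
Numerator sine = -0.26050; denominator sine = +0.99357.
Result = 0.1961·1.78·(-0.26050) / (0.4418·(+0.99357)) = -0.20718 rad/s; magnitude 0.20718 rad/s.

0.207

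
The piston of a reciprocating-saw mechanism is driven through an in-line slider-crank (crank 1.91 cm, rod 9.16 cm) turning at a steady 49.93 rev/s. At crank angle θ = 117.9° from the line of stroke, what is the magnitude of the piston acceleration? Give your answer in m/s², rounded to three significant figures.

1100

ω = 2π·49.9 = 313.7 rad/s
x(θ) = r cosθ + √(L² − r² sin²θ); with ω constant, a = ω²·d²x/dθ².
d²x/dθ² = −r cosθ − r²(cos2θ)/√u − r⁴ sin²2θ/(4u^{3/2}),  u = L² − r² sin²θ = 0.00810563 m².
Substituting r = 0.0191 m, L = 0.0916 m, θ = 117.9°: d²x/dθ² = +0.011184 m.
a = ω²·d²x/dθ² = (313.7)²·(+0.011184) = +1100.7 m/s²;  |a| = 1100.7 m/s².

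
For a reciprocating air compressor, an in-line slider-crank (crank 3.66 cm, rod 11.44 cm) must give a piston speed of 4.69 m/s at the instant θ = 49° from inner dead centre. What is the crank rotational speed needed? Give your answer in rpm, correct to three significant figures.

For an in-line slider-crank, |v_piston| = rω|sinθ|·[1 + r cosθ/√(L² − r² sin²θ)].
With r = 0.0366 m, L = 0.1144 m, θ = 49°: the bracketed kinematic factor |dx/dθ| = 0.033597 m.
ω = v/|dx/dθ| = 4.69/0.033597 = 139.6 rad/s.
N = 60ω/(2π) = 1333 rpm.

1330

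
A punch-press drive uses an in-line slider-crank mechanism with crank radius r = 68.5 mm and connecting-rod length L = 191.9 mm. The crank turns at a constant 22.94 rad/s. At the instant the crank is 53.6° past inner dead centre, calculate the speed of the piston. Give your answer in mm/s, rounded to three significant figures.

1540

ω = 22.94 rad/s
For an in-line slider-crank, x = r cosθ + √(L² − r² sin²θ), so v = −rω sinθ·[1 + r cosθ/√(L² − r² sin²θ)].
With r = 0.0685 m, L = 0.1919 m, θ = 53.6°: √(L² − r² sin²θ) = 0.18381 m.
v = −0.0685·22.94·0.80489·[1 + 0.0685·0.59342/0.18381] = -1.5445 m/s.
|v| = 1.5445 m/s = 1544.5 mm/s.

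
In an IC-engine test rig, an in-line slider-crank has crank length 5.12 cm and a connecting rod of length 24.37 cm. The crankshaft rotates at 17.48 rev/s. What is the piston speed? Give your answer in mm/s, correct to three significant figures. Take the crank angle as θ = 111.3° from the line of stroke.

ω = 2π·17.5 = 109.8 rad/s
For an in-line slider-crank, x = r cosθ + √(L² − r² sin²θ), so v = −rω sinθ·[1 + r cosθ/√(L² − r² sin²θ)].
With r = 0.0512 m, L = 0.2437 m, θ = 111.3°: √(L² − r² sin²θ) = 0.23899 m.
v = −0.0512·109.8·0.93169·[1 + 0.0512·-0.36325/0.23899] = -4.8315 m/s.
|v| = 4.8315 m/s = 4831.5 mm/s.

4830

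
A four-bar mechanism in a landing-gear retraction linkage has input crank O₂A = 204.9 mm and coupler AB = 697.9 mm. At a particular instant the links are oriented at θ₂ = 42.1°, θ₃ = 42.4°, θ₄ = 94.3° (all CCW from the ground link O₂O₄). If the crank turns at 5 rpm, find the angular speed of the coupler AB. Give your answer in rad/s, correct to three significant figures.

ω₂ = 0.5236 rad/s (from 5 rpm).
Differentiating the loop-closure r₂e^{iθ₂}+r₃e^{iθ₃}=r₁+r₄e^{iθ₄} gives r₂ω₂e^{iθ₂}+r₃ω₃e^{iθ₃}=r₄ω₄e^{iθ₄}.
Eliminating the other unknown: ω₃ = r₂ω₂ sin(θ₄−θ₂) / [r₃ sin(θ₃−θ₄)].
Numerator sine = +0.79016; denominator sine = -0.78694.
Result = 0.2049·0.5236·(+0.79016) / (0.6979·(-0.78694)) = -0.15436 rad/s; magnitude 0.15436 rad/s.

0.154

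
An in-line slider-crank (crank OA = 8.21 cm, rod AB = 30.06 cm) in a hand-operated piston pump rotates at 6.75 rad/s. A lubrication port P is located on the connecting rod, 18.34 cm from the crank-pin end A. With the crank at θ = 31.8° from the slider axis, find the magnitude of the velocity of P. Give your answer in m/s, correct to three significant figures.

0.381

ω = 6.75 rad/s.  Crank-pin speed |V_A| = rω = 0.55418 m/s, perpendicular to OA.
Rod angle: sinφ = −(r/L) sinθ ⇒ φ = -8.275°; ω_rod = −rω cosθ/√(L²−r²sin²θ) = -1.5833 rad/s.
V_P = V_A + ω_rod × AP, with AP = 0.1834 m along the rod.
Components: V_Px = −rω sinθ − a·ω_rod·sinφ = -0.33382 m/s;  V_Py = rω cosθ + a·ω_rod·cosφ = +0.18363 m/s.
|V_P| = √(V_Px² + V_Py²) = 0.38099 m/s.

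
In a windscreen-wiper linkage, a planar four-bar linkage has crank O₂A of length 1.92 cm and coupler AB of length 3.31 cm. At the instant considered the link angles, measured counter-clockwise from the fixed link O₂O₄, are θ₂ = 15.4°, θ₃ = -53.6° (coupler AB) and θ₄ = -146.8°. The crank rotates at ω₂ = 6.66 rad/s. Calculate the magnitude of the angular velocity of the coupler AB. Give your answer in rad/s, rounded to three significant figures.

ω₂ = 6.66 rad/s
Differentiating the loop-closure r₂e^{iθ₂}+r₃e^{iθ₃}=r₁+r₄e^{iθ₄} gives r₂ω₂e^{iθ₂}+r₃ω₃e^{iθ₃}=r₄ω₄e^{iθ₄}.
Eliminating the other unknown: ω₃ = r₂ω₂ sin(θ₄−θ₂) / [r₃ sin(θ₃−θ₄)].
Numerator sine = -0.30570; denominator sine = +0.99844.
Result = 0.0192·6.66·(-0.30570) / (0.0331·(+0.99844)) = -1.1828 rad/s; magnitude 1.1828 rad/s.

1.18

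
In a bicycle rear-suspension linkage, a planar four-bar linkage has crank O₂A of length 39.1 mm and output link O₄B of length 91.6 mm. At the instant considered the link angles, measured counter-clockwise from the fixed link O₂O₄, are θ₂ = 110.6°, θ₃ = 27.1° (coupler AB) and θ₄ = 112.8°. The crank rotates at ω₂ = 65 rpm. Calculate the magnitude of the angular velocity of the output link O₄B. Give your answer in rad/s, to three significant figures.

ω₂ = 6.807 rad/s (from 65 rpm).
Differentiating the loop-closure r₂e^{iθ₂}+r₃e^{iθ₃}=r₁+r₄e^{iθ₄} gives r₂ω₂e^{iθ₂}+r₃ω₃e^{iθ₃}=r₄ω₄e^{iθ₄}.
Eliminating the other unknown: ω₄ = r₂ω₂ sin(θ₂−θ₃) / [r₄ sin(θ₄−θ₃)].
Numerator sine = +0.99357; denominator sine = +0.99719.
Result = 0.0391·6.807·(+0.99357) / (0.0916·(+0.99719)) = +2.895 rad/s; magnitude 2.895 rad/s.

2.89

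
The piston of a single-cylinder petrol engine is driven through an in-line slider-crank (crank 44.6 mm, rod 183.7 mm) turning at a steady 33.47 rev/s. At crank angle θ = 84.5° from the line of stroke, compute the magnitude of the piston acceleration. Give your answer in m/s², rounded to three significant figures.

295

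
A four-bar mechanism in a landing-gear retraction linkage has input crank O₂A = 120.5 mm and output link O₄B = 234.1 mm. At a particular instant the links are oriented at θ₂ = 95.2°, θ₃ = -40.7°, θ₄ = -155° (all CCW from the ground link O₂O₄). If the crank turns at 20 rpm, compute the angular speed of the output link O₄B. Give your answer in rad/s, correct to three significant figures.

0.823

ω₂ = 2.094 rad/s (from 20 rpm).
Differentiating the loop-closure r₂e^{iθ₂}+r₃e^{iθ₃}=r₁+r₄e^{iθ₄} gives r₂ω₂e^{iθ₂}+r₃ω₃e^{iθ₃}=r₄ω₄e^{iθ₄}.
Eliminating the other unknown: ω₄ = r₂ω₂ sin(θ₂−θ₃) / [r₄ sin(θ₄−θ₃)].
Numerator sine = +0.69591; denominator sine = -0.91140.
Result = 0.1205·2.094·(+0.69591) / (0.2341·(-0.91140)) = -0.82317 rad/s; magnitude 0.82317 rad/s.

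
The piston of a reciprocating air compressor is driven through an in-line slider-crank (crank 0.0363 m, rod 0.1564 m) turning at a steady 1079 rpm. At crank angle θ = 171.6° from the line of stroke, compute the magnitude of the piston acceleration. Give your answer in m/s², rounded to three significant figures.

ω = 2π·1079/60 = 113 rad/s
x(θ) = r cosθ + √(L² − r² sin²θ); with ω constant, a = ω²·d²x/dθ².
d²x/dθ² = −r cosθ − r²(cos2θ)/√u − r⁴ sin²2θ/(4u^{3/2}),  u = L² − r² sin²θ = 0.0244328 m².
Substituting r = 0.0363 m, L = 0.1564 m, θ = 171.6°: d²x/dθ² = +0.027831 m.
a = ω²·d²x/dθ² = (113)²·(+0.027831) = +355.33 m/s²;  |a| = 355.33 m/s².

355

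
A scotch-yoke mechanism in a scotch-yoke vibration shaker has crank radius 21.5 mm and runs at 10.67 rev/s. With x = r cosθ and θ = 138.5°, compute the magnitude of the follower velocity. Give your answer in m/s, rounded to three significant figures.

ω = 67.04 rad/s (from 10.67 rev/s).
x = r cosθ ⇒ ẋ = −rω sinθ.
|v| = rω|sinθ| = 0.0215·67.04·|sin 138.5°| = 0.9551 m/s.

0.955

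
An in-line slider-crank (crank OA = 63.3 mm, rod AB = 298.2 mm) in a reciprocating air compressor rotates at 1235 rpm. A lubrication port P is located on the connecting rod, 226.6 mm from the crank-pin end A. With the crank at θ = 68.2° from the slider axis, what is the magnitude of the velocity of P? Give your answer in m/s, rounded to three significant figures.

ω = 129.3 rad/s.  Crank-pin speed |V_A| = rω = 8.1865 m/s, perpendicular to OA.
Rod angle: sinφ = −(r/L) sinθ ⇒ φ = -11.367°; ω_rod = −rω cosθ/√(L²−r²sin²θ) = -10.399 rad/s.
V_P = V_A + ω_rod × AP, with AP = 0.2266 m along the rod.
Components: V_Px = −rω sinθ − a·ω_rod·sinφ = -8.0655 m/s;  V_Py = rω cosθ + a·ω_rod·cosφ = +0.72998 m/s.
|V_P| = √(V_Px² + V_Py²) = 8.0985 m/s.

8.10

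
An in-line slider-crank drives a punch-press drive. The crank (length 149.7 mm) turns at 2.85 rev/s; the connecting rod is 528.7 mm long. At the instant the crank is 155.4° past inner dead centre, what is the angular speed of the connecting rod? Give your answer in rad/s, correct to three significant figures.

4.64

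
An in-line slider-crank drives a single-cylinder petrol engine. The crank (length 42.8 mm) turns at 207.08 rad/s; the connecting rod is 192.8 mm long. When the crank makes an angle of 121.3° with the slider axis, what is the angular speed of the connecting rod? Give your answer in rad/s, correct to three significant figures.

24.3

ω = 207.1 rad/s
The rod makes angle φ with the slider axis where L sinφ = r sinθ; differentiating, L cosφ·φ̇ = r ω cosθ.
L cosφ = √(L² − r² sin²θ) = 0.1893 m.
|ω_rod| = r ω |cosθ| / √(L² − r² sin²θ) = 0.0428·207.1·0.51952/0.1893 = 24.324 rad/s.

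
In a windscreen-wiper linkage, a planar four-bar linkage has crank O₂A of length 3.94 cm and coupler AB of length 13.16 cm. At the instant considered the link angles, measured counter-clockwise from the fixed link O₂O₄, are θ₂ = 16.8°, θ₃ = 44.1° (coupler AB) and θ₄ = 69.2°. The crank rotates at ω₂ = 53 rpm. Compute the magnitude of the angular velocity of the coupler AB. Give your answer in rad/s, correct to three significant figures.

3.10

ω₂ = 5.55 rad/s (from 53 rpm).
Differentiating the loop-closure r₂e^{iθ₂}+r₃e^{iθ₃}=r₁+r₄e^{iθ₄} gives r₂ω₂e^{iθ₂}+r₃ω₃e^{iθ₃}=r₄ω₄e^{iθ₄}.
Eliminating the other unknown: ω₃ = r₂ω₂ sin(θ₄−θ₂) / [r₃ sin(θ₃−θ₄)].
Numerator sine = +0.79229; denominator sine = -0.42420.
Result = 0.0394·5.55·(+0.79229) / (0.1316·(-0.42420)) = -3.1035 rad/s; magnitude 3.1035 rad/s.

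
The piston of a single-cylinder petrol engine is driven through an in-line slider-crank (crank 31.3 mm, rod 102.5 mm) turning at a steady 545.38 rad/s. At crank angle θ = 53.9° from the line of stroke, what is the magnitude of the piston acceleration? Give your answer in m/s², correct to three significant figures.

4650

ω = 545.4 rad/s
x(θ) = r cosθ + √(L² − r² sin²θ); with ω constant, a = ω²·d²x/dθ².
d²x/dθ² = −r cosθ − r²(cos2θ)/√u − r⁴ sin²2θ/(4u^{3/2}),  u = L² − r² sin²θ = 0.00986666 m².
Substituting r = 0.0313 m, L = 0.1025 m, θ = 53.9°: d²x/dθ² = -0.015649 m.
a = ω²·d²x/dθ² = (545.4)²·(-0.015649) = -4654.6 m/s²;  |a| = 4654.6 m/s².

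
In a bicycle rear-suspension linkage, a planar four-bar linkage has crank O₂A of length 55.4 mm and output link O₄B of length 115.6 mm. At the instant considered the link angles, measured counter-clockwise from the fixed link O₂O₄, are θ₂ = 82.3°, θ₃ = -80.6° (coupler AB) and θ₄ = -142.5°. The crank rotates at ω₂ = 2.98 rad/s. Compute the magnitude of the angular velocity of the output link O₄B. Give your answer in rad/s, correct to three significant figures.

ω₂ = 2.98 rad/s
Differentiating the loop-closure r₂e^{iθ₂}+r₃e^{iθ₃}=r₁+r₄e^{iθ₄} gives r₂ω₂e^{iθ₂}+r₃ω₃e^{iθ₃}=r₄ω₄e^{iθ₄}.
Eliminating the other unknown: ω₄ = r₂ω₂ sin(θ₂−θ₃) / [r₄ sin(θ₄−θ₃)].
Numerator sine = +0.29404; denominator sine = -0.88213.
Result = 0.0554·2.98·(+0.29404) / (0.1156·(-0.88213)) = -0.47604 rad/s; magnitude 0.47604 rad/s.

0.476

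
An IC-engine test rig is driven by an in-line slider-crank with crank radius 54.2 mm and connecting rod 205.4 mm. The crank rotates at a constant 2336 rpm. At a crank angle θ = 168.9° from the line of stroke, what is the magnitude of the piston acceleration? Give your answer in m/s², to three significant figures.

2390

ω = 2π·2336/60 = 244.6 rad/s
x(θ) = r cosθ + √(L² − r² sin²θ); with ω constant, a = ω²·d²x/dθ².
d²x/dθ² = −r cosθ − r²(cos2θ)/√u − r⁴ sin²2θ/(4u^{3/2}),  u = L² − r² sin²θ = 0.0420803 m².
Substituting r = 0.0542 m, L = 0.2054 m, θ = 168.9°: d²x/dθ² = +0.039891 m.
a = ω²·d²x/dθ² = (244.6)²·(+0.039891) = +2387.2 m/s²;  |a| = 2387.2 m/s².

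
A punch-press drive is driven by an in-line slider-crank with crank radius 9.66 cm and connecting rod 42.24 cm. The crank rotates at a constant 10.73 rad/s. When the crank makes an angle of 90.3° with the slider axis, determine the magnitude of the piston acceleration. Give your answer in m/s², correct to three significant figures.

2.67

ω = 10.73 rad/s
x(θ) = r cosθ + √(L² − r² sin²θ); with ω constant, a = ω²·d²x/dθ².
d²x/dθ² = −r cosθ − r²(cos2θ)/√u − r⁴ sin²2θ/(4u^{3/2}),  u = L² − r² sin²θ = 0.16909 m².
Substituting r = 0.0966 m, L = 0.4224 m, θ = 90.3°: d²x/dθ² = +0.023198 m.
a = ω²·d²x/dθ² = (10.73)²·(+0.023198) = +2.6708 m/s²;  |a| = 2.6708 m/s².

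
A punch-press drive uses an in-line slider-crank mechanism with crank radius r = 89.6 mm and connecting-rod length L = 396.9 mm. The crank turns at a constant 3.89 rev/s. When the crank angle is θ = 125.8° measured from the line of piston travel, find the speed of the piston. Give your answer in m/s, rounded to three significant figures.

ω = 2π·3.89 = 24.44 rad/s
For an in-line slider-crank, x = r cosθ + √(L² − r² sin²θ), so v = −rω sinθ·[1 + r cosθ/√(L² − r² sin²θ)].
With r = 0.0896 m, L = 0.3969 m, θ = 125.8°: √(L² − r² sin²θ) = 0.39019 m.
v = −0.0896·24.44·0.81106·[1 + 0.0896·-0.58496/0.39019] = -1.5376 m/s.
|v| = 1.5376 m/s.

1.54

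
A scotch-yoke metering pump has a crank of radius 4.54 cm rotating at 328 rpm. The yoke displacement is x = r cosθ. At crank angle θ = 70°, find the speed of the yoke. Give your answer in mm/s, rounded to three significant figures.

1470

ω = 34.35 rad/s (from 328 rpm).
x = r cosθ ⇒ ẋ = −rω sinθ.
|v| = rω|sinθ| = 0.0454·34.35·|sin 70°| = 1.4654 m/s = 1465.4 mm/s.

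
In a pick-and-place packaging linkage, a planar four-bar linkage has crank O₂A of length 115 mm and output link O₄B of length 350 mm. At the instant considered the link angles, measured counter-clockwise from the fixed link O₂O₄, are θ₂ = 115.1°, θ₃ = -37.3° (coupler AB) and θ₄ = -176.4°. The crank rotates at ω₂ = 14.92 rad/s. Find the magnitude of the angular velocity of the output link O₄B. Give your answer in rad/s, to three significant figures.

3.47

ω₂ = 14.92 rad/s
Differentiating the loop-closure r₂e^{iθ₂}+r₃e^{iθ₃}=r₁+r₄e^{iθ₄} gives r₂ω₂e^{iθ₂}+r₃ω₃e^{iθ₃}=r₄ω₄e^{iθ₄}.
Eliminating the other unknown: ω₄ = r₂ω₂ sin(θ₂−θ₃) / [r₄ sin(θ₄−θ₃)].
Numerator sine = +0.46330; denominator sine = -0.65474.
Result = 0.115·14.92·(+0.46330) / (0.35·(-0.65474)) = -3.4689 rad/s; magnitude 3.4689 rad/s.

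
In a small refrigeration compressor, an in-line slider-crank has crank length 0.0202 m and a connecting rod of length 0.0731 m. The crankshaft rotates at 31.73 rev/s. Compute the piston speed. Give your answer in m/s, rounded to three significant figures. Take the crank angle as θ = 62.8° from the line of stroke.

4.05

ω = 2π·31.7 = 199.4 rad/s
For an in-line slider-crank, x = r cosθ + √(L² − r² sin²θ), so v = −rω sinθ·[1 + r cosθ/√(L² − r² sin²θ)].
With r = 0.0202 m, L = 0.0731 m, θ = 62.8°: √(L² − r² sin²θ) = 0.070858 m.
v = −0.0202·199.4·0.88942·[1 + 0.0202·0.45710/0.070858] = -4.0486 m/s.
|v| = 4.0486 m/s.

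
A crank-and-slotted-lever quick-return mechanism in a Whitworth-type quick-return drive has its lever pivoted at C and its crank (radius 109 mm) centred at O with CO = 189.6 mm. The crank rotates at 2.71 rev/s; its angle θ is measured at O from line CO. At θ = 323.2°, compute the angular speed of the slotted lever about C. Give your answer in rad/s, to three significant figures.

ω = 17.03 rad/s (from 2.71 rev/s).
Crank pin A relative to C: A = (d + r cosθ, r sinθ); lever angle φ = atan2(r sinθ, d + r cosθ).
Differentiating tanφ: φ̇ = rω(d cosθ + r)/(d² + r² + 2dr cosθ).
d² + r² + 2dr cosθ = |CA|² = 0.0809256 m²;  d cosθ + r = +0.26082 m.
|ω_lever| = |0.109·17.03·+0.26082| / 0.0809256 = 5.9817 rad/s.

5.98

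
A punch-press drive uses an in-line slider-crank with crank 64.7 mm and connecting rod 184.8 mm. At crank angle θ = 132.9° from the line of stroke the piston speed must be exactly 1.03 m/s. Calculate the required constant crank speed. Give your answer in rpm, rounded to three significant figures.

275

For an in-line slider-crank, |v_piston| = rω|sinθ|·[1 + r cosθ/√(L² − r² sin²θ)].
With r = 0.0647 m, L = 0.1848 m, θ = 132.9°: the bracketed kinematic factor |dx/dθ| = 0.035709 m.
ω = v/|dx/dθ| = 1.03/0.035709 = 28.844 rad/s.
N = 60ω/(2π) = 275.44 rpm.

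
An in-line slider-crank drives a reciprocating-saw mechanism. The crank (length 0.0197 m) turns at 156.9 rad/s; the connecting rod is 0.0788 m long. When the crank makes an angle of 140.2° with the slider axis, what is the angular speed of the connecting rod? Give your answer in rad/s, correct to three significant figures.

30.5

ω = 156.9 rad/s
The rod makes angle φ with the slider axis where L sinφ = r sinθ; differentiating, L cosφ·φ̇ = r ω cosθ.
L cosφ = √(L² − r² sin²θ) = 0.077784 m.
|ω_rod| = r ω |cosθ| / √(L² − r² sin²θ) = 0.0197·156.9·0.76828/0.077784 = 30.529 rad/s.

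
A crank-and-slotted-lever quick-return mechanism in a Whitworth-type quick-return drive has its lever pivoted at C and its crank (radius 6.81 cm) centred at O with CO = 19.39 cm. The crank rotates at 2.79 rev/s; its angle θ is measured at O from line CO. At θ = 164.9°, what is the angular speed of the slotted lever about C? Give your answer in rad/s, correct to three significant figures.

ω = 17.53 rad/s (from 2.79 rev/s).
Crank pin A relative to C: A = (d + r cosθ, r sinθ); lever angle φ = atan2(r sinθ, d + r cosθ).
Differentiating tanφ: φ̇ = rω(d cosθ + r)/(d² + r² + 2dr cosθ).
d² + r² + 2dr cosθ = |CA|² = 0.0167375 m²;  d cosθ + r = -0.11911 m.
|ω_lever| = |0.0681·17.53·-0.11911| / 0.0167375 = 8.4952 rad/s.

8.50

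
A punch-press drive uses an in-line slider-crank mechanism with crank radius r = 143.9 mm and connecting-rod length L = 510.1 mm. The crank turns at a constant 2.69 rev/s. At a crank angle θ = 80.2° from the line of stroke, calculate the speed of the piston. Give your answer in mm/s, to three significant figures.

2520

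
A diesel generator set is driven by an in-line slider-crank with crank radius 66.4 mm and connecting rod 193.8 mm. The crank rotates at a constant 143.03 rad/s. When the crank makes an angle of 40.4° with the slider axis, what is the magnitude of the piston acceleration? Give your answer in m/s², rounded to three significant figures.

1130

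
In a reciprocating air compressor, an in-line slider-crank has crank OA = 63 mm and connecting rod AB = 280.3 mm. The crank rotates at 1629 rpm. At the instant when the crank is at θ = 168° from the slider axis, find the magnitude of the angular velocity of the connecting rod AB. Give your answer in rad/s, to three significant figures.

ω = 170.6 rad/s (converted from 1629 rpm).
The rod makes angle φ with the slider axis where L sinφ = r sinθ; differentiating, L cosφ·φ̇ = r ω cosθ.
L cosφ = √(L² − r² sin²θ) = 0.27999 m.
|ω_rod| = r ω |cosθ| / √(L² − r² sin²θ) = 0.063·170.6·0.97815/0.27999 = 37.544 rad/s.

37.5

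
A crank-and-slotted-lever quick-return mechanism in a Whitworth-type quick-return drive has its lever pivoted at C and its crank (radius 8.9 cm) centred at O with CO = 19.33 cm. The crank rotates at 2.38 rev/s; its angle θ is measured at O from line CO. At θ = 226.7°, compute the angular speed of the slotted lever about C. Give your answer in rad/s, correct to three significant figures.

2.67

ω = 14.95 rad/s (from 2.38 rev/s).
Crank pin A relative to C: A = (d + r cosθ, r sinθ); lever angle φ = atan2(r sinθ, d + r cosθ).
Differentiating tanφ: φ̇ = rω(d cosθ + r)/(d² + r² + 2dr cosθ).
d² + r² + 2dr cosθ = |CA|² = 0.0216887 m²;  d cosθ + r = -0.043569 m.
|ω_lever| = |0.089·14.95·-0.043569| / 0.0216887 = 2.6736 rad/s.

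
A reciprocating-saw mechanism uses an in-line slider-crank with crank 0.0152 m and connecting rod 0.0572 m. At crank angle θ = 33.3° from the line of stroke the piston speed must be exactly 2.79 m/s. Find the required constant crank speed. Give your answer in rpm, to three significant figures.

2610

For an in-line slider-crank, |v_piston| = rω|sinθ|·[1 + r cosθ/√(L² − r² sin²θ)].
With r = 0.0152 m, L = 0.0572 m, θ = 33.3°: the bracketed kinematic factor |dx/dθ| = 0.010219 m.
ω = v/|dx/dθ| = 2.79/0.010219 = 273.03 rad/s.
N = 60ω/(2π) = 2607.2 rpm.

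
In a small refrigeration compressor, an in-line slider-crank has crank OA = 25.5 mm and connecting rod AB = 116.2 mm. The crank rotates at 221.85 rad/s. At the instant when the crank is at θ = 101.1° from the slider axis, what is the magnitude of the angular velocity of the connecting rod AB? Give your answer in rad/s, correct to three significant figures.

ω = 221.8 rad/s
The rod makes angle φ with the slider axis where L sinφ = r sinθ; differentiating, L cosφ·φ̇ = r ω cosθ.
L cosφ = √(L² − r² sin²θ) = 0.11347 m.
|ω_rod| = r ω |cosθ| / √(L² − r² sin²θ) = 0.0255·221.8·0.19252/0.11347 = 9.5981 rad/s.

9.60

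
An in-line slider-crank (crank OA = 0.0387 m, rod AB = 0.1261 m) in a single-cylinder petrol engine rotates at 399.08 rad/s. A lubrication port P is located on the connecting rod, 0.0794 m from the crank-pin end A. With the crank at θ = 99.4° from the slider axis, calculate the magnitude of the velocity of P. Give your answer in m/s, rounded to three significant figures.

14.8

ω = 399.1 rad/s.  Crank-pin speed |V_A| = rω = 15.444 m/s, perpendicular to OA.
Rod angle: sinφ = −(r/L) sinθ ⇒ φ = -17.625°; ω_rod = −rω cosθ/√(L²−r²sin²θ) = +20.989 rad/s.
V_P = V_A + ω_rod × AP, with AP = 0.0794 m along the rod.
Components: V_Px = −rω sinθ − a·ω_rod·sinφ = -14.732 m/s;  V_Py = rω cosθ + a·ω_rod·cosφ = -0.93417 m/s.
|V_P| = √(V_Px² + V_Py²) = 14.762 m/s.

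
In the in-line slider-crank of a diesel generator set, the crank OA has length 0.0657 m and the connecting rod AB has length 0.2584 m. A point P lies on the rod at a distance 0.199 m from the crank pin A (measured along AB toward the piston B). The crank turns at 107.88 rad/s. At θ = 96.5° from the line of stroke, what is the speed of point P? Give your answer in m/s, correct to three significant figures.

ω = 107.9 rad/s.  Crank-pin speed |V_A| = rω = 7.0877 m/s, perpendicular to OA.
Rod angle: sinφ = −(r/L) sinθ ⇒ φ = -14.633°; ω_rod = −rω cosθ/√(L²−r²sin²θ) = +3.2092 rad/s.
V_P = V_A + ω_rod × AP, with AP = 0.199 m along the rod.
Components: V_Px = −rω sinθ − a·ω_rod·sinφ = -6.8808 m/s;  V_Py = rω cosθ + a·ω_rod·cosφ = -0.18444 m/s.
|V_P| = √(V_Px² + V_Py²) = 6.8833 m/s.

6.88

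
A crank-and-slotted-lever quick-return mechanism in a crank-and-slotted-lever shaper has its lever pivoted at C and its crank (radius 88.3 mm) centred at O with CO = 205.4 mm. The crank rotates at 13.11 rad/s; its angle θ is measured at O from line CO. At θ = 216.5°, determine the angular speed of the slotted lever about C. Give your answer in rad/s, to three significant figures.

ω = 13.11 rad/s
Crank pin A relative to C: A = (d + r cosθ, r sinθ); lever angle φ = atan2(r sinθ, d + r cosθ).
Differentiating tanφ: φ̇ = rω(d cosθ + r)/(d² + r² + 2dr cosθ).
d² + r² + 2dr cosθ = |CA|² = 0.0208272 m²;  d cosθ + r = -0.076812 m.
|ω_lever| = |0.0883·13.11·-0.076812| / 0.0208272 = 4.2694 rad/s.

4.27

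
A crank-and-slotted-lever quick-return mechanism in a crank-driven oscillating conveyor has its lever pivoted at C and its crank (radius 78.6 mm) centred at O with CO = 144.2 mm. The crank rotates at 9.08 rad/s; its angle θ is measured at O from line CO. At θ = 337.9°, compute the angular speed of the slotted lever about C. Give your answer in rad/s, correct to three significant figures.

3.16

ω = 9.08 rad/s
Crank pin A relative to C: A = (d + r cosθ, r sinθ); lever angle φ = atan2(r sinθ, d + r cosθ).
Differentiating tanφ: φ̇ = rω(d cosθ + r)/(d² + r² + 2dr cosθ).
d² + r² + 2dr cosθ = |CA|² = 0.0479744 m²;  d cosθ + r = +0.21221 m.
|ω_lever| = |0.0786·9.08·+0.21221| / 0.0479744 = 3.1569 rad/s.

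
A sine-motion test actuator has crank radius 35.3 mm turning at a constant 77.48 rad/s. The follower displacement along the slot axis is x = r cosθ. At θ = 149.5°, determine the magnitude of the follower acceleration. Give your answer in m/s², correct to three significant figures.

ω = 77.48 rad/s
x = r cosθ ⇒ ẍ = −rω² cosθ (ω constant).
|a| = rω²|cosθ| = 0.0353·(77.48)²·|cos 149.5°| = 182.59 m/s².

183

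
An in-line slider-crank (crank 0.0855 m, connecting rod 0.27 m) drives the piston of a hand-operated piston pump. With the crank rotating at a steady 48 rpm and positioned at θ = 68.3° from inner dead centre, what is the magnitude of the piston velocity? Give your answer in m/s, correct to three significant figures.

0.448

ω = 2π·48/60 = 5.027 rad/s
For an in-line slider-crank, x = r cosθ + √(L² − r² sin²θ), so v = −rω sinθ·[1 + r cosθ/√(L² − r² sin²θ)].
With r = 0.0855 m, L = 0.27 m, θ = 68.3°: √(L² − r² sin²θ) = 0.25805 m.
v = −0.0855·5.027·0.92913·[1 + 0.0855·0.36975/0.25805] = -0.44823 m/s.
|v| = 0.44823 m/s.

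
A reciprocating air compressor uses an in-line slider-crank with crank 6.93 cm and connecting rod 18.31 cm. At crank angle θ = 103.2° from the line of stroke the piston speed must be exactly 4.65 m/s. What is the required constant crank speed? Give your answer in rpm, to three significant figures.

For an in-line slider-crank, |v_piston| = rω|sinθ|·[1 + r cosθ/√(L² − r² sin²θ)].
With r = 0.0693 m, L = 0.1831 m, θ = 103.2°: the bracketed kinematic factor |dx/dθ| = 0.061197 m.
ω = v/|dx/dθ| = 4.65/0.061197 = 75.985 rad/s.
N = 60ω/(2π) = 725.6 rpm.

726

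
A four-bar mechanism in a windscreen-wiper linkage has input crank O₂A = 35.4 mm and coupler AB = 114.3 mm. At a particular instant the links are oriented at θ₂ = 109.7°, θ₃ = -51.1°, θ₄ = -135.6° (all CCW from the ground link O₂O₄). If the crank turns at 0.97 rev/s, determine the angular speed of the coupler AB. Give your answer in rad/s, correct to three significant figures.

ω₂ = 6.095 rad/s (from 0.97 rev/s).
Differentiating the loop-closure r₂e^{iθ₂}+r₃e^{iθ₃}=r₁+r₄e^{iθ₄} gives r₂ω₂e^{iθ₂}+r₃ω₃e^{iθ₃}=r₄ω₄e^{iθ₄}.
Eliminating the other unknown: ω₃ = r₂ω₂ sin(θ₄−θ₂) / [r₃ sin(θ₃−θ₄)].
Numerator sine = +0.90851; denominator sine = +0.99540.
Result = 0.0354·6.095·(+0.90851) / (0.1143·(+0.99540)) = +1.7228 rad/s; magnitude 1.7228 rad/s.

1.72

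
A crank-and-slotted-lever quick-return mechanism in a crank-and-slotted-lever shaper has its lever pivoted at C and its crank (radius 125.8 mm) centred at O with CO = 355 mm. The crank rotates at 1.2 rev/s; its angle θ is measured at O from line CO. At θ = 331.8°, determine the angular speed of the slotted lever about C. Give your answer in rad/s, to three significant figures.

ω = 7.54 rad/s (from 1.2 rev/s).
Crank pin A relative to C: A = (d + r cosθ, r sinθ); lever angle φ = atan2(r sinθ, d + r cosθ).
Differentiating tanφ: φ̇ = rω(d cosθ + r)/(d² + r² + 2dr cosθ).
d² + r² + 2dr cosθ = |CA|² = 0.220567 m²;  d cosθ + r = +0.43866 m.
|ω_lever| = |0.1258·7.54·+0.43866| / 0.220567 = 1.8864 rad/s.

1.89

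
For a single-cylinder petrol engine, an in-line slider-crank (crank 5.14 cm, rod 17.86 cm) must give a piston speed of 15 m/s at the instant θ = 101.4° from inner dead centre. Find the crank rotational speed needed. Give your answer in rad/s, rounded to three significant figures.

316

For an in-line slider-crank, |v_piston| = rω|sinθ|·[1 + r cosθ/√(L² − r² sin²θ)].
With r = 0.0514 m, L = 0.1786 m, θ = 101.4°: the bracketed kinematic factor |dx/dθ| = 0.047398 m.
ω = v/|dx/dθ| = 15/0.047398 = 316.47 rad/s.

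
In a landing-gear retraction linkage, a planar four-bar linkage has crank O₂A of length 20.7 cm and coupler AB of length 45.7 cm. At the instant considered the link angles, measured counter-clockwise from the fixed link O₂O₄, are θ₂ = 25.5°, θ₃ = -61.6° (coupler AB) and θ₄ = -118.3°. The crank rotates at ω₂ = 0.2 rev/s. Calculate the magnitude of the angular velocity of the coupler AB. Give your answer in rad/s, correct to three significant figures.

0.402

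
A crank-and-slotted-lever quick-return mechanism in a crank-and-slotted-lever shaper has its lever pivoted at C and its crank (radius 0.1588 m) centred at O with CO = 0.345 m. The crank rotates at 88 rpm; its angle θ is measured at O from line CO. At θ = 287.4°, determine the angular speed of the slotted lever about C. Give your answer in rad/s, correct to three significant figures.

ω = 9.215 rad/s (from 88 rpm).
Crank pin A relative to C: A = (d + r cosθ, r sinθ); lever angle φ = atan2(r sinθ, d + r cosθ).
Differentiating tanφ: φ̇ = rω(d cosθ + r)/(d² + r² + 2dr cosθ).
d² + r² + 2dr cosθ = |CA|² = 0.177009 m²;  d cosθ + r = +0.26197 m.
|ω_lever| = |0.1588·9.215·+0.26197| / 0.177009 = 2.1658 rad/s.

2.17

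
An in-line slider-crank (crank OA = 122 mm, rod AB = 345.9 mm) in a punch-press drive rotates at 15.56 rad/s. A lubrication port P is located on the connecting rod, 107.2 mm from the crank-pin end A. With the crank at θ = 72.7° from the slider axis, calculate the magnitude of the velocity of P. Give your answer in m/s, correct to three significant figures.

ω = 15.56 rad/s.  Crank-pin speed |V_A| = rω = 1.8983 m/s, perpendicular to OA.
Rod angle: sinφ = −(r/L) sinθ ⇒ φ = -19.679°; ω_rod = −rω cosθ/√(L²−r²sin²θ) = -1.7332 rad/s.
V_P = V_A + ω_rod × AP, with AP = 0.1072 m along the rod.
Components: V_Px = −rω sinθ − a·ω_rod·sinφ = -1.875 m/s;  V_Py = rω cosθ + a·ω_rod·cosφ = +0.38956 m/s.
|V_P| = √(V_Px² + V_Py²) = 1.9151 m/s.

1.92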